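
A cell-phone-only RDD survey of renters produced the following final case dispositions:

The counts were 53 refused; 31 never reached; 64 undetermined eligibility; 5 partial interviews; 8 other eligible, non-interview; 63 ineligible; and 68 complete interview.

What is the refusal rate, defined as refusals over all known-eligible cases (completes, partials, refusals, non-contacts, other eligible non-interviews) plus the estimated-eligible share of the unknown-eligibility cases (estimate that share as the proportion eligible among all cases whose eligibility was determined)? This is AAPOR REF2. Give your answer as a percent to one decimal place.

Num: 53
Known eligible: 68 + 5 + 53 + 31 + 8 = 165
e = 165 / (165 + 63) = 165 / 228 = 0.7237
e × U: 0.7237 × 64 = 46.32
Denominator: 165 + 46.32 = 211.32
REF2 = 53 / 211.32 = 0.2508

25.1%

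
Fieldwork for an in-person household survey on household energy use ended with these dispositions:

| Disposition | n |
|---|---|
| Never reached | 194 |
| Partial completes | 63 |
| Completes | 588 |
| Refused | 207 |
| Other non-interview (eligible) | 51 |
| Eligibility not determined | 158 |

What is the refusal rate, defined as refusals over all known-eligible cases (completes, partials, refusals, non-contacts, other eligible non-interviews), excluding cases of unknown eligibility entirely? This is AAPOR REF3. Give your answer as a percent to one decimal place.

Numerator = 207
Denom = 588 + 63 + 207 + 194 + 51 = 1103
REF3 = 207 / 1103 = 0.1877

18.8%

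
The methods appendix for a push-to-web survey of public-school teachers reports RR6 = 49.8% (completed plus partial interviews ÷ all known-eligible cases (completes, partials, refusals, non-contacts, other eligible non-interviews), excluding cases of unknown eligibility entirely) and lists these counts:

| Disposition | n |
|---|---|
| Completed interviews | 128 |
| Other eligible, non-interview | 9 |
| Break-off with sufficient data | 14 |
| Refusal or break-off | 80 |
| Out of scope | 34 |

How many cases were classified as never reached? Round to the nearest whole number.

Numerator = 128 + 14 = 142
RR6 = 142 / D = 0.498
D = 142 / 0.498 = 285.1
Rest of base = 231
never reached = 285.1 − 231 ≈ 54

54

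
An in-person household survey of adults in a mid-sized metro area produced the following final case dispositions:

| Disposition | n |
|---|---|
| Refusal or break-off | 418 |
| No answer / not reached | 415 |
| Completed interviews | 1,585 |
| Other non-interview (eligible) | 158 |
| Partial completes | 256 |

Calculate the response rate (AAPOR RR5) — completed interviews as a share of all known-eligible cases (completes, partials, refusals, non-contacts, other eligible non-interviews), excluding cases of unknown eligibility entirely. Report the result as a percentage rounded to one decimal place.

56.0%

Numerator = 1585
Base = 1585 + 256 + 418 + 415 + 158 = 2832
RR5 = 1585 / 2832 = 0.5597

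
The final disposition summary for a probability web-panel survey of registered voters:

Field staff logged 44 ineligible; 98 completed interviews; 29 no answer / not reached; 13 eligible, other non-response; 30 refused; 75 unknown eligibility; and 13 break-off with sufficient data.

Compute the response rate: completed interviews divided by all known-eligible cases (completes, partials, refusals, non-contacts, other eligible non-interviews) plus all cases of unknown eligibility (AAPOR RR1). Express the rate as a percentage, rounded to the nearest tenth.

Num: 98
Base: 98 + 13 + 30 + 29 + 13 + 75 = 258
RR1 = 98 / 258 = 0.3798

38.0%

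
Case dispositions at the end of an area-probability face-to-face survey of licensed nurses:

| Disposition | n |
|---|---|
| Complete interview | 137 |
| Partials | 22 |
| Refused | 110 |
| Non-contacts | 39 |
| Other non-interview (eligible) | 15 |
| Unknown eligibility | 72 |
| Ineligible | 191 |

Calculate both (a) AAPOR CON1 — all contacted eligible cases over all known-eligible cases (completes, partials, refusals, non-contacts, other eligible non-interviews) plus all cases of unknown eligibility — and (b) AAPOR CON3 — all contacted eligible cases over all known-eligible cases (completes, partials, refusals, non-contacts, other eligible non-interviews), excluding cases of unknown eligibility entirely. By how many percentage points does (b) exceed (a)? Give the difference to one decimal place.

16.0

Num → 137 + 22 + 110 + 15 = 284
Base → 137 + 22 + 110 + 39 + 15 + 72 = 395
CON1 = 284 / 395 = 0.7190
Base → 137 + 22 + 110 + 39 + 15 = 323
CON3 = 284 / 323 = 0.8793
Difference = 87.93 − 71.90 = 16.03 percentage points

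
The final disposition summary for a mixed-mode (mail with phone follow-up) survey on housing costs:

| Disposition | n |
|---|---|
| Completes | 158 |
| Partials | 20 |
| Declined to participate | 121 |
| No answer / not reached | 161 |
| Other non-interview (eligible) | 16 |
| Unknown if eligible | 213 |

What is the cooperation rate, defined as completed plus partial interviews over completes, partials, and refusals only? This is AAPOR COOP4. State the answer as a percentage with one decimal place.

59.5%

Numerator → 158 + 20 = 178
Denom → 158 + 20 + 121 = 299
COOP4 = 178 / 299 = 0.5953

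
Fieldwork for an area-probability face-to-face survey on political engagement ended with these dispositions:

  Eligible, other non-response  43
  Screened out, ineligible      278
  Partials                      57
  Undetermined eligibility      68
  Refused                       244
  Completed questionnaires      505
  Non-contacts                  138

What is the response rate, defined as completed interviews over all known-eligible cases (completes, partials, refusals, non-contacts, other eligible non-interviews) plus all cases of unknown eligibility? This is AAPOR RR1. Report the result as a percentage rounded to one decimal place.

Top: 505
Denominator: 505 + 57 + 244 + 138 + 43 + 68 = 1055
RR1 = 505 / 1055 = 0.4787

47.9%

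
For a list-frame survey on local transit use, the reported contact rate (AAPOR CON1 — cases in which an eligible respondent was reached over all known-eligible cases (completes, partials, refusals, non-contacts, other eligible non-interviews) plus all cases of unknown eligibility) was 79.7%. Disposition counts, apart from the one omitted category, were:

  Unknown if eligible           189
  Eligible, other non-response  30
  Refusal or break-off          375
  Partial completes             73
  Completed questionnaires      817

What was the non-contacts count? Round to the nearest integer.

Top → 817 + 73 + 375 + 30 = 1295
CON1 = 1295 / D = 0.797
D = 1295 / 0.797 = 1624.8
Other denominator terms total 1484
non-contacts = 1624.8 − 1484 ≈ 141

141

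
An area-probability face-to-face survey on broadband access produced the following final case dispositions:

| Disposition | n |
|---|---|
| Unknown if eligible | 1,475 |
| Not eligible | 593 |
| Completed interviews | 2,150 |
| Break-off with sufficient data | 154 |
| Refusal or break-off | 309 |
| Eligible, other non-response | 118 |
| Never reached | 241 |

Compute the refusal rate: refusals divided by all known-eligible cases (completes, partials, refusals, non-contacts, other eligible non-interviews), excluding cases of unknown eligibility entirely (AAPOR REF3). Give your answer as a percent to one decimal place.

Top = 309
Denom = 2150 + 154 + 309 + 241 + 118 = 2972
REF3 = 309 / 2972 = 0.1040

10.4%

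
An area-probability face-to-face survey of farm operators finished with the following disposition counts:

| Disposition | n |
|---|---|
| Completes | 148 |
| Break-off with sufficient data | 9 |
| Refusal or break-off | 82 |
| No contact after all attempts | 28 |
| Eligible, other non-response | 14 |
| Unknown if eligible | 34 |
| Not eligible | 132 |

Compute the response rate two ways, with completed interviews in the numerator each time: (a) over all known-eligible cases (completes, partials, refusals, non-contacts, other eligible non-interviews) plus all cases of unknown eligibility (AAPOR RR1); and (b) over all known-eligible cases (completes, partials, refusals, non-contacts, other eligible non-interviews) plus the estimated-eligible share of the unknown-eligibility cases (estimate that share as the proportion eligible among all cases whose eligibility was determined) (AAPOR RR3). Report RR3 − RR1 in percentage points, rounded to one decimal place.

1.7

Top = 148
Denominator = 148 + 9 + 82 + 28 + 14 + 34 = 315
RR1 = 148 / 315 = 0.4698
Known eligible = 148 + 9 + 82 + 28 + 14 = 281
e = 281 / (281 + 132) = 281 / 413 = 0.6804
Estimated eligible among unknowns = 0.6804 × 34 = 23.13
Denominator = 281 + 23.13 = 304.13
RR3 = 148 / 304.13 = 0.4866
Difference = 48.66 − 46.98 = 1.68 percentage points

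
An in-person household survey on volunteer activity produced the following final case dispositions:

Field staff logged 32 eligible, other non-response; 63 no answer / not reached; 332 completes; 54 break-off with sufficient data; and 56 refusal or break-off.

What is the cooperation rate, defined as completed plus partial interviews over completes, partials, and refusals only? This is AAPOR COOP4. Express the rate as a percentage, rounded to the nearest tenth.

87.3%

Numerator: 332 + 54 = 386
Denominator: 332 + 54 + 56 = 442
COOP4 = 386 / 442 = 0.8733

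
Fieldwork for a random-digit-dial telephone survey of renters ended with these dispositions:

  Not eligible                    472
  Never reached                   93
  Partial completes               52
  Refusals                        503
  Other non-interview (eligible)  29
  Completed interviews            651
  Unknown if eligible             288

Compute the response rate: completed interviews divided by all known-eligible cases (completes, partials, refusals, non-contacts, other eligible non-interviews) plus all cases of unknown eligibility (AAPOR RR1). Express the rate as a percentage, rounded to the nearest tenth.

Numerator → 651
Base → 651 + 52 + 503 + 93 + 29 + 288 = 1616
RR1 = 651 / 1616 = 0.4028

40.3%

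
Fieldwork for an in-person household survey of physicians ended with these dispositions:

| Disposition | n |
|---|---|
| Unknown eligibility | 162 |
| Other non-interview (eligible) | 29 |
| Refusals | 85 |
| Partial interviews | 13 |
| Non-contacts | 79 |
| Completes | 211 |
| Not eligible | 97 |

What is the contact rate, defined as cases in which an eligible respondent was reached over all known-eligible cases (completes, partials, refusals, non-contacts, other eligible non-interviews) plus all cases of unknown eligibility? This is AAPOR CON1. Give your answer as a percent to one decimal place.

58.4%

Numerator → 211 + 13 + 85 + 29 = 338
Base → 211 + 13 + 85 + 79 + 29 + 162 = 579
CON1 = 338 / 579 = 0.5838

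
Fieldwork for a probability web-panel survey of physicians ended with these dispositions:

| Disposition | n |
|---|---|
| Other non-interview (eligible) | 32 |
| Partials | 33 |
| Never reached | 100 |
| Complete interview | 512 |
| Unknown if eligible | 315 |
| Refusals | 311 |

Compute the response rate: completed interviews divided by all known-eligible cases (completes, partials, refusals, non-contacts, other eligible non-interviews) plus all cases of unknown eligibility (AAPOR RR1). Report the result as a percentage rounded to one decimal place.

Numerator = 512
Denom = 512 + 33 + 311 + 100 + 32 + 315 = 1303
RR1 = 512 / 1303 = 0.3929

39.3%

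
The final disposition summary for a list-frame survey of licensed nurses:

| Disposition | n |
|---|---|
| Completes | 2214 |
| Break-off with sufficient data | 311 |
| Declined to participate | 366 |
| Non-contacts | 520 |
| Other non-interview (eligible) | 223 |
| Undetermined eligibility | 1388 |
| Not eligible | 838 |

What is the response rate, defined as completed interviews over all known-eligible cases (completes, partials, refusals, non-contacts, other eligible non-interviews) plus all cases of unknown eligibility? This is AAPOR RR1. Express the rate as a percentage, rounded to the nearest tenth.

Numerator → 2214
Denominator → 2214 + 311 + 366 + 520 + 223 + 1388 = 5022
RR1 = 2214 / 5022 = 0.4409

44.1%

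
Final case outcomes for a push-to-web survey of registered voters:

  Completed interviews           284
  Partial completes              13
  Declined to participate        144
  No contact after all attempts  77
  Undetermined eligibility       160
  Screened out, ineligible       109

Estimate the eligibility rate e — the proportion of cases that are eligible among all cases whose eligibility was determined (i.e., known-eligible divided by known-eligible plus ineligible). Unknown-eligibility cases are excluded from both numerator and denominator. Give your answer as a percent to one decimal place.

82.6%

Eligible (known): 284 + 13 + 144 + 77 = 518
e = 518 / (518 + 109) = 518 / 627 = 0.8262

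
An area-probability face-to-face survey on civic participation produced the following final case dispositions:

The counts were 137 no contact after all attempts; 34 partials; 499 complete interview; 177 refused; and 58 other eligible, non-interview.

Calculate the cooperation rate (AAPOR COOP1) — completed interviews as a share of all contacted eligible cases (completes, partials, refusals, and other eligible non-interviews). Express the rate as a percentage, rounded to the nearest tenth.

Numerator → 499
Denom → 499 + 34 + 177 + 58 = 768
COOP1 = 499 / 768 = 0.6497

65.0%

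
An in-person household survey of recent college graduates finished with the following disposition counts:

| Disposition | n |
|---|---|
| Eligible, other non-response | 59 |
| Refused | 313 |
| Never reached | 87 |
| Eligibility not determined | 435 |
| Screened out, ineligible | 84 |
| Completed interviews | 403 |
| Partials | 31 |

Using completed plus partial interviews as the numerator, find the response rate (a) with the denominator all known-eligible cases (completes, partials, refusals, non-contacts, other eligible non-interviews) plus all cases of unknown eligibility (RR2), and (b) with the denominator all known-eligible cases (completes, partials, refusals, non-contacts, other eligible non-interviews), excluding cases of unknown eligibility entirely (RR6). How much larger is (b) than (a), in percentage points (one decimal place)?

Num → 403 + 31 = 434
Base → 403 + 31 + 313 + 87 + 59 + 435 = 1328
RR2 = 434 / 1328 = 0.3268
Base → 403 + 31 + 313 + 87 + 59 = 893
RR6 = 434 / 893 = 0.4860
Difference = 48.60 − 32.68 = 15.92 percentage points

15.9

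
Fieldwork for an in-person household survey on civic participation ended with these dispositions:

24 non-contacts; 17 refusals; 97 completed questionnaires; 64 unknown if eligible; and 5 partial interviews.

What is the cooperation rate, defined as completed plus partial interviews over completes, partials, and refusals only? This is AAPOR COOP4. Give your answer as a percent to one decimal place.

85.7%

Numerator → 97 + 5 = 102
Denom → 97 + 5 + 17 = 119
COOP4 = 102 / 119 = 0.8571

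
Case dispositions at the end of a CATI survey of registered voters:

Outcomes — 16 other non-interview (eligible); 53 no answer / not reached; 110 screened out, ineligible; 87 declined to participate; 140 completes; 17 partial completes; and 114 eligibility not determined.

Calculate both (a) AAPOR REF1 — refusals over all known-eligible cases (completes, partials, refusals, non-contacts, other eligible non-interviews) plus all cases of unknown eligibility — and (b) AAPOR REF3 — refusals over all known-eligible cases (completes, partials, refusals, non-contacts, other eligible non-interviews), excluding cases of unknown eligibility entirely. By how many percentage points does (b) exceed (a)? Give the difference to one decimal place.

Num = 87
Base = 140 + 17 + 87 + 53 + 16 + 114 = 427
REF1 = 87 / 427 = 0.2037
Base = 140 + 17 + 87 + 53 + 16 = 313
REF3 = 87 / 313 = 0.2780
Difference = 27.80 − 20.37 = 7.43 percentage points

7.4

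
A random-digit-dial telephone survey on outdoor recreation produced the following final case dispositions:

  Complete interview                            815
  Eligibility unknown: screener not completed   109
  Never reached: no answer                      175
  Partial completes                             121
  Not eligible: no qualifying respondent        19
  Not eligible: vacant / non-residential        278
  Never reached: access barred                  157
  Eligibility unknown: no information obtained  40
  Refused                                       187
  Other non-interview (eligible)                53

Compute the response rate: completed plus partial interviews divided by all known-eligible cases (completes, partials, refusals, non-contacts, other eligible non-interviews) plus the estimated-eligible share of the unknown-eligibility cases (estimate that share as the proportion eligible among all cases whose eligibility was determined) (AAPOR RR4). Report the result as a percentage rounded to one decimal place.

Non-contacts = 175 + 157 = 332
Unknown eligibility = 109 + 40 = 149
Screened out, ineligible = 19 + 278 = 297
Num: 815 + 121 = 936
Determined eligible: 815 + 121 + 187 + 332 + 53 = 1508
e = 1508 / (1508 + 297) = 1508 / 1805 = 0.8355
e × U: 0.8355 × 149 = 124.49
Base: 1508 + 124.49 = 1632.49
RR4 = 936 / 1632.49 = 0.5734

57.3%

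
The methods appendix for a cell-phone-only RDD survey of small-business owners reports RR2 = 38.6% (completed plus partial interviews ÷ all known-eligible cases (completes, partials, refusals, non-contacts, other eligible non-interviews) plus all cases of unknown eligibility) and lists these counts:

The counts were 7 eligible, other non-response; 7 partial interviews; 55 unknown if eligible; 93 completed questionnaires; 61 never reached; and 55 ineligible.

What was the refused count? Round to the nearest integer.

36

Numerator: 93 + 7 = 100
RR2 = 100 / D = 0.386
D = 100 / 0.386 = 259.1
Rest of base = 223
refused = 259.1 − 223 ≈ 36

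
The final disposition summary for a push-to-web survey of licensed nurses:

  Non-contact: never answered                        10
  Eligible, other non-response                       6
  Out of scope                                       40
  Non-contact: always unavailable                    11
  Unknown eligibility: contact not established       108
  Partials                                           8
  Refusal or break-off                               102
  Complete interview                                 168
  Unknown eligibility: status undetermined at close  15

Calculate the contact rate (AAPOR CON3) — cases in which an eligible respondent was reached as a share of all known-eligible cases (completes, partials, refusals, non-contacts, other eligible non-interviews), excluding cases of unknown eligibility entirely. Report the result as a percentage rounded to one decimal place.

93.1%

No answer / not reached = 10 + 11 = 21
Unknown if eligible = 108 + 15 = 123
Top = 168 + 8 + 102 + 6 = 284
Denom = 168 + 8 + 102 + 21 + 6 = 305
CON3 = 284 / 305 = 0.9311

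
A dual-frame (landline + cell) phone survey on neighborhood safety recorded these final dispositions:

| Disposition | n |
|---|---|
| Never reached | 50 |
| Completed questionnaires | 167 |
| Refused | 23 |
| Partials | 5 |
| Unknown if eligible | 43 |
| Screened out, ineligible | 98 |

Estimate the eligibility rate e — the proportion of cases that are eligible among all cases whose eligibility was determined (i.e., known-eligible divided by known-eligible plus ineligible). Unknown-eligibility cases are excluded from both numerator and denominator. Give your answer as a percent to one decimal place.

Eligible (known): 167 + 5 + 23 + 50 = 245
e = 245 / (245 + 98) = 245 / 343 = 0.7143

71.4%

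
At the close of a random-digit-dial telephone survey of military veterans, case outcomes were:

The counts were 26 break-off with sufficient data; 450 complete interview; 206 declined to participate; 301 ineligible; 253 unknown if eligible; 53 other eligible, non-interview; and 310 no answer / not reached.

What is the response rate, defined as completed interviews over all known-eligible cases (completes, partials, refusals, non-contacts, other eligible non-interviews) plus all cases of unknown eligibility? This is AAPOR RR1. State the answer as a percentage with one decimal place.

34.7%

Numerator = 450
Denom = 450 + 26 + 206 + 310 + 53 + 253 = 1298
RR1 = 450 / 1298 = 0.3467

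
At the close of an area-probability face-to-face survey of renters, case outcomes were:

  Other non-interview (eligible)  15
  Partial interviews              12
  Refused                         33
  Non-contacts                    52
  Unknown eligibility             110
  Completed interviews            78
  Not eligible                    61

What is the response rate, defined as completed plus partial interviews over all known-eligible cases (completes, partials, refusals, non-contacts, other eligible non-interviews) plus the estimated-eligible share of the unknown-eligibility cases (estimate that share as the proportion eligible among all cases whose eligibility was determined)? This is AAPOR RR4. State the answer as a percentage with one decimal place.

Numerator: 78 + 12 = 90
Determined eligible: 78 + 12 + 33 + 52 + 15 = 190
e = 190 / (190 + 61) = 190 / 251 = 0.7570
Estimated eligible among unknowns: 0.7570 × 110 = 83.27
Base: 190 + 83.27 = 273.27
RR4 = 90 / 273.27 = 0.3293

32.9%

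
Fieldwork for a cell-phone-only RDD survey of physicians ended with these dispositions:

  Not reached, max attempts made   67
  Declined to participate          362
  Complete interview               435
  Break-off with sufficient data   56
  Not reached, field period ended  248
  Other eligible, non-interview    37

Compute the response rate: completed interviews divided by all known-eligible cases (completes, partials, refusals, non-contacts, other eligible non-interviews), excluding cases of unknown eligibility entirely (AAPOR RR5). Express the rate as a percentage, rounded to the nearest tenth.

36.1%

No answer / not reached = 248 + 67 = 315
Num → 435
Base → 435 + 56 + 362 + 315 + 37 = 1205
RR5 = 435 / 1205 = 0.3610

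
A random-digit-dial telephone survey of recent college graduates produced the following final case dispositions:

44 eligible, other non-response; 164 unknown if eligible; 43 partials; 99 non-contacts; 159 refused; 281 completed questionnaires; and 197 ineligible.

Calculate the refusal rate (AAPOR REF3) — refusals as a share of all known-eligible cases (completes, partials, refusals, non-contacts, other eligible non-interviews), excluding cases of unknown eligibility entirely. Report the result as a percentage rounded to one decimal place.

Top = 159
Base = 281 + 43 + 159 + 99 + 44 = 626
REF3 = 159 / 626 = 0.2540

25.4%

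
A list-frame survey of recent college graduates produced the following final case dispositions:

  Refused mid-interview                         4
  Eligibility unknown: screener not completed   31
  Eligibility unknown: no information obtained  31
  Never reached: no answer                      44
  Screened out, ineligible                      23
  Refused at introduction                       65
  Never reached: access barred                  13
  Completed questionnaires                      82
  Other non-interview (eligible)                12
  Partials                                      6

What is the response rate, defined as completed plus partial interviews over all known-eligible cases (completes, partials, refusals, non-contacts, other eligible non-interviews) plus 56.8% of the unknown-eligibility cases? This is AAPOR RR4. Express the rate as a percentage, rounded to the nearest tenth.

Refusal or break-off = 65 + 4 = 69
No contact after all attempts = 44 + 13 = 57
Unknown eligibility = 31 + 31 = 62
Top: 82 + 6 = 88
Eligible (known): 82 + 6 + 69 + 57 + 12 = 226
Estimated eligible among unknowns: 0.5680 × 62 = 35.22
Denom: 226 + 35.22 = 261.22
RR4 = 88 / 261.22 = 0.3369

33.7%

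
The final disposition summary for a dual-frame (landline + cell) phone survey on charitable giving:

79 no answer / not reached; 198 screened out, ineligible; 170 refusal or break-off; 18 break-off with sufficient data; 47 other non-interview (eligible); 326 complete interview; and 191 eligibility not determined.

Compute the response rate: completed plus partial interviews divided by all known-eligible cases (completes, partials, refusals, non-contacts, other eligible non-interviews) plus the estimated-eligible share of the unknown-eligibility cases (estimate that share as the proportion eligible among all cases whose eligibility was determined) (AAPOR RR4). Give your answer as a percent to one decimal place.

43.8%

Top: 326 + 18 = 344
Known eligible: 326 + 18 + 170 + 79 + 47 = 640
e = 640 / (640 + 198) = 640 / 838 = 0.7637
Eligible share of unknowns: 0.7637 × 191 = 145.87
Denom: 640 + 145.87 = 785.87
RR4 = 344 / 785.87 = 0.4377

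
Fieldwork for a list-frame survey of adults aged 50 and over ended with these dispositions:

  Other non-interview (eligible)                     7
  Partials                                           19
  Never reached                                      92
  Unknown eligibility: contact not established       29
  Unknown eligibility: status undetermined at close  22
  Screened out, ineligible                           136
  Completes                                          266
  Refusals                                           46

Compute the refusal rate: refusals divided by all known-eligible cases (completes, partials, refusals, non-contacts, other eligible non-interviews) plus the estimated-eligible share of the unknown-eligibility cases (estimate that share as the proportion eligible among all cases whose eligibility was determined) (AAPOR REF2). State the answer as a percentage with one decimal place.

Eligibility not determined = 29 + 22 = 51
Top = 46
Determined eligible = 266 + 19 + 46 + 92 + 7 = 430
e = 430 / (430 + 136) = 430 / 566 = 0.7597
Eligible share of unknowns = 0.7597 × 51 = 38.74
Denominator = 430 + 38.74 = 468.74
REF2 = 46 / 468.74 = 0.0981

9.8%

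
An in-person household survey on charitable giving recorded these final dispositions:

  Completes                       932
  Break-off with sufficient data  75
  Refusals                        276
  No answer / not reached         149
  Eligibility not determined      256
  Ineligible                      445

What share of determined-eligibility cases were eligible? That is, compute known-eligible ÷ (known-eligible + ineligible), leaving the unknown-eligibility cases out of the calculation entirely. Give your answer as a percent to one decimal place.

Known eligible = 932 + 75 + 276 + 149 = 1432
e = 1432 / (1432 + 445) = 1432 / 1877 = 0.7629

76.3%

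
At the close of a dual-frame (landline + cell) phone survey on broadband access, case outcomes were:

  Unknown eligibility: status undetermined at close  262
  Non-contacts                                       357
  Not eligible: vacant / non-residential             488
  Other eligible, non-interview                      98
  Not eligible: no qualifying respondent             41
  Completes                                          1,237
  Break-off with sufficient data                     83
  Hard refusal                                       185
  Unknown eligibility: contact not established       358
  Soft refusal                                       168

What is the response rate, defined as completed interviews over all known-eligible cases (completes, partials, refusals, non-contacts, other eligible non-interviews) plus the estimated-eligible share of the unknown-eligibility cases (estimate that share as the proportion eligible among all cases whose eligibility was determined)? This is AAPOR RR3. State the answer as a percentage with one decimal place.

47.1%

Refusals = 185 + 168 = 353
Unknown if eligible = 358 + 262 = 620
Not eligible = 41 + 488 = 529
Num = 1237
Known eligible = 1237 + 83 + 353 + 357 + 98 = 2128
e = 2128 / (2128 + 529) = 2128 / 2657 = 0.8009
Eligible share of unknowns = 0.8009 × 620 = 496.56
Denom = 2128 + 496.56 = 2624.56
RR3 = 1237 / 2624.56 = 0.4713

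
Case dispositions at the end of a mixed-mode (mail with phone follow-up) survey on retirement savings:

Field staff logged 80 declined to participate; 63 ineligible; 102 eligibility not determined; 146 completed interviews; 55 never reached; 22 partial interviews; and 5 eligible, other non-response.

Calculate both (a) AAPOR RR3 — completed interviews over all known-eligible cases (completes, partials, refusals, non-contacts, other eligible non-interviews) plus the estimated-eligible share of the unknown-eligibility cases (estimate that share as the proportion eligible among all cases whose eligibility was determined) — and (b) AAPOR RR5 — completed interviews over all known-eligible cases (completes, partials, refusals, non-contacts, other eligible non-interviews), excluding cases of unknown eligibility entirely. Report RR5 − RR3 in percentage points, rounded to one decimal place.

10.2

Num = 146
Determined eligible = 146 + 22 + 80 + 55 + 5 = 308
e = 308 / (308 + 63) = 308 / 371 = 0.8302
Estimated eligible among unknowns = 0.8302 × 102 = 84.68
Denominator = 308 + 84.68 = 392.68
RR3 = 146 / 392.68 = 0.3718
Denominator = 146 + 22 + 80 + 55 + 5 = 308
RR5 = 146 / 308 = 0.4740
Difference = 47.40 − 37.18 = 10.22 percentage points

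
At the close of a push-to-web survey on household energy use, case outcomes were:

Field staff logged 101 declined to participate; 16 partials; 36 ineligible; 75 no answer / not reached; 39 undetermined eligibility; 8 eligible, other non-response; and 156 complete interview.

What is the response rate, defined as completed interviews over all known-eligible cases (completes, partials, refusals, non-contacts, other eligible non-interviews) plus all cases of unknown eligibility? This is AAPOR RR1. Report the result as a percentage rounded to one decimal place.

39.5%

Numerator = 156
Denominator = 156 + 16 + 101 + 75 + 8 + 39 = 395
RR1 = 156 / 395 = 0.3949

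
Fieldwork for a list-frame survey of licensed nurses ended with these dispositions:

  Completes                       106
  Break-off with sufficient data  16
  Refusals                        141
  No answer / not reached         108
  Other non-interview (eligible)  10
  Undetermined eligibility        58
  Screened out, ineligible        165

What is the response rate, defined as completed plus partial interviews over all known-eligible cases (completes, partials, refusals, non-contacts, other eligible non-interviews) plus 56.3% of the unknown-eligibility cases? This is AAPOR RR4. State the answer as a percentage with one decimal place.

Num → 106 + 16 = 122
Determined eligible → 106 + 16 + 141 + 108 + 10 = 381
Eligible share of unknowns → 0.5630 × 58 = 32.65
Denominator → 381 + 32.65 = 413.65
RR4 = 122 / 413.65 = 0.2949

29.5%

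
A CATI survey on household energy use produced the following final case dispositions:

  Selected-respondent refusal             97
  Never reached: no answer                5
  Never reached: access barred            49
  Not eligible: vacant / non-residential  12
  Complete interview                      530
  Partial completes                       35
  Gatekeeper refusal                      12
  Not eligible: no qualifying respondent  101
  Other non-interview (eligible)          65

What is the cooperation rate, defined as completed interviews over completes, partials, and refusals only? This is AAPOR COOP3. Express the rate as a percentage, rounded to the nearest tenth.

78.6%

Declined to participate = 12 + 97 = 109
No contact after all attempts = 5 + 49 = 54
Ineligible = 101 + 12 = 113
Top = 530
Base = 530 + 35 + 109 = 674
COOP3 = 530 / 674 = 0.7864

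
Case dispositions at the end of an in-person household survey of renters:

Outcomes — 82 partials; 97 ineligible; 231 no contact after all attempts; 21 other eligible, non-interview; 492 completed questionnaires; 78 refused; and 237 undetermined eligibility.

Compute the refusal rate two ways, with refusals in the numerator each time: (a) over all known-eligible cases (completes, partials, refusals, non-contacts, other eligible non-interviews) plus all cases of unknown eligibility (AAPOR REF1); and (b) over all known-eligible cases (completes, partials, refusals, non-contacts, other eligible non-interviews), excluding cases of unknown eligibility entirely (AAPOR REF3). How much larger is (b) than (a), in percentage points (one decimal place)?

1.8

Num → 78
Denom → 492 + 82 + 78 + 231 + 21 + 237 = 1141
REF1 = 78 / 1141 = 0.0684
Denom → 492 + 82 + 78 + 231 + 21 = 904
REF3 = 78 / 904 = 0.0863
Difference = 8.63 − 6.84 = 1.79 percentage points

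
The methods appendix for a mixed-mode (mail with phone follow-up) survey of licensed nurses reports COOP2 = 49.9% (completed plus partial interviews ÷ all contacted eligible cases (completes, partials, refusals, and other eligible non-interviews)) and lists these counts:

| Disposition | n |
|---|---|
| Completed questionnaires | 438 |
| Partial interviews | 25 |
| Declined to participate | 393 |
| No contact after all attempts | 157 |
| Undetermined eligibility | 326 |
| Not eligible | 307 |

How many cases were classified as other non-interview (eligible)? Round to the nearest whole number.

Num: 438 + 25 = 463
COOP2 = 463 / D = 0.499
D = 463 / 0.499 = 927.9
Other denominator terms total 856
other non-interview (eligible) = 927.9 − 856 ≈ 72

72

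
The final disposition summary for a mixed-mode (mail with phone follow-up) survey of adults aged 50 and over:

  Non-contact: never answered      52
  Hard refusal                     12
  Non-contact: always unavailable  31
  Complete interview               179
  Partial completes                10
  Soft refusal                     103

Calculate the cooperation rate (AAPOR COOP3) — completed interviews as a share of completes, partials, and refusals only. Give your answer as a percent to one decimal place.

58.9%

Declined to participate = 12 + 103 = 115
No answer / not reached = 52 + 31 = 83
Top → 179
Base → 179 + 10 + 115 = 304
COOP3 = 179 / 304 = 0.5888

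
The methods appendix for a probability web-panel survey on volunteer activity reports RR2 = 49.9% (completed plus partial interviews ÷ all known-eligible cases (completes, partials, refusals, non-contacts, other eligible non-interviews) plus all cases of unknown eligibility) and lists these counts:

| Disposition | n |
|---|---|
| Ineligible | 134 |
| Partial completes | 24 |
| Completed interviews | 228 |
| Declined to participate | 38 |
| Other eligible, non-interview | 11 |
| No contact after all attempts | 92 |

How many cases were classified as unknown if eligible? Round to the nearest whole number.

112

Num: 228 + 24 = 252
RR2 = 252 / D = 0.499
D = 252 / 0.499 = 505.0
Other denominator terms total 393
unknown if eligible = 505.0 − 393 ≈ 112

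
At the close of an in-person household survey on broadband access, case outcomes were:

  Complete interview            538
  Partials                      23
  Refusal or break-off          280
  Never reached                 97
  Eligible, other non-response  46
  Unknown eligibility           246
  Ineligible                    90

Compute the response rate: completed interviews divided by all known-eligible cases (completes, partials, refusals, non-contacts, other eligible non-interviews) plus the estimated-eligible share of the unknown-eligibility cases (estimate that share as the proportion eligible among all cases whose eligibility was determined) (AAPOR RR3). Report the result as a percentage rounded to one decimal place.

44.5%

Top = 538
Eligible (known) = 538 + 23 + 280 + 97 + 46 = 984
e = 984 / (984 + 90) = 984 / 1074 = 0.9162
e × U = 0.9162 × 246 = 225.39
Denominator = 984 + 225.39 = 1209.39
RR3 = 538 / 1209.39 = 0.4449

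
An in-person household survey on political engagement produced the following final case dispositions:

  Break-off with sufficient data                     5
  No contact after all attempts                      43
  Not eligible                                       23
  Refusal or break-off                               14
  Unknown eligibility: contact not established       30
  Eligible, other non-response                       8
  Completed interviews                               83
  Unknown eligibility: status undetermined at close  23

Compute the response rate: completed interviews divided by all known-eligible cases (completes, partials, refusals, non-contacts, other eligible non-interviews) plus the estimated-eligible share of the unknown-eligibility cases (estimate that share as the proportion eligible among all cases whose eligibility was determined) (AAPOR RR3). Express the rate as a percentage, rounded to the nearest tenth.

41.7%

Unknown eligibility = 30 + 23 = 53
Numerator → 83
Determined eligible → 83 + 5 + 14 + 43 + 8 = 153
e = 153 / (153 + 23) = 153 / 176 = 0.8693
Eligible share of unknowns → 0.8693 × 53 = 46.07
Denom → 153 + 46.07 = 199.07
RR3 = 83 / 199.07 = 0.4169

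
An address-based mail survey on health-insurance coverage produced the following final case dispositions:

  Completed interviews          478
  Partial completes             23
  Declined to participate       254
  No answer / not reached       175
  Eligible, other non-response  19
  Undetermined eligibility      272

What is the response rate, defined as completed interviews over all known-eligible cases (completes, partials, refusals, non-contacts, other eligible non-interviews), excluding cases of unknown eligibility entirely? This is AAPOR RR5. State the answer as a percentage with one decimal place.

Top: 478
Denom: 478 + 23 + 254 + 175 + 19 = 949
RR5 = 478 / 949 = 0.5037

50.4%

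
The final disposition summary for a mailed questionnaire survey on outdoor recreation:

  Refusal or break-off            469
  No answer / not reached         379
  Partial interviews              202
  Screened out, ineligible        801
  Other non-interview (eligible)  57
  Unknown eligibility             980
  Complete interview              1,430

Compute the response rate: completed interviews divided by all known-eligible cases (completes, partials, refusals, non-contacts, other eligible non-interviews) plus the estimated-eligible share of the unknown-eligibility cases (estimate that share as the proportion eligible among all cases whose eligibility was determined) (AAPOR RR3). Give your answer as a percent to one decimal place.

Numerator = 1430
Determined eligible = 1430 + 202 + 469 + 379 + 57 = 2537
e = 2537 / (2537 + 801) = 2537 / 3338 = 0.7600
e × U = 0.7600 × 980 = 744.80
Denominator = 2537 + 744.80 = 3281.80
RR3 = 1430 / 3281.80 = 0.4357

43.6%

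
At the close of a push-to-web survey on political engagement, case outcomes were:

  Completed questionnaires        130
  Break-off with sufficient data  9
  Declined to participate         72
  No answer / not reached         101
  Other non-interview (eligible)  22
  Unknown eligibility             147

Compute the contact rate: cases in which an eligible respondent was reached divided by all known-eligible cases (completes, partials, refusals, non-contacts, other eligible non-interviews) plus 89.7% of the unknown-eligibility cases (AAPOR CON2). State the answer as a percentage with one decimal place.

Numerator = 130 + 9 + 72 + 22 = 233
Known eligible = 130 + 9 + 72 + 101 + 22 = 334
Estimated eligible among unknowns = 0.8970 × 147 = 131.86
Denominator = 334 + 131.86 = 465.86
CON2 = 233 / 465.86 = 0.5002

50.0%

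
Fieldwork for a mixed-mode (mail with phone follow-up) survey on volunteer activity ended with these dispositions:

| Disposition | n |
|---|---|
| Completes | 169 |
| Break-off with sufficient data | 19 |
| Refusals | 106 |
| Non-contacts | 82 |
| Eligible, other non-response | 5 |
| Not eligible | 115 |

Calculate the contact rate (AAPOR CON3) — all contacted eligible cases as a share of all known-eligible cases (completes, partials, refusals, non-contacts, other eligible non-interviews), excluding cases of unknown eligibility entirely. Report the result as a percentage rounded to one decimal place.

78.5%

Num = 169 + 19 + 106 + 5 = 299
Base = 169 + 19 + 106 + 82 + 5 = 381
CON3 = 299 / 381 = 0.7848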